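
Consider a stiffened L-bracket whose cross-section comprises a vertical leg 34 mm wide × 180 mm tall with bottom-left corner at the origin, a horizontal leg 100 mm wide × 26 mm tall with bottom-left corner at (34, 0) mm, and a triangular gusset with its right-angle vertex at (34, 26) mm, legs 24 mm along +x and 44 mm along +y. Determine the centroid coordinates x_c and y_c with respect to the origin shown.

x_c = 37.26 mm, y_c = 65.54 mm

vertical leg: A = 34 × 180 = 6120.00, centroid at (17.00, 90.00).
horizontal leg: A = 100 × 26 = 2600.00, centroid at (84.00, 13.00).
gusset: A = ½·24·44 = 528.00, centroid at (42.00, 40.67).
ΣA = 9248.00 mm², ΣAx_c = 344616.00 mm³, ΣAy_c = 606072.00 mm³.
x_c = 344616.00/9248.00 = 37.26 mm; y_c = 606072.00/9248.00 = 65.54 mm.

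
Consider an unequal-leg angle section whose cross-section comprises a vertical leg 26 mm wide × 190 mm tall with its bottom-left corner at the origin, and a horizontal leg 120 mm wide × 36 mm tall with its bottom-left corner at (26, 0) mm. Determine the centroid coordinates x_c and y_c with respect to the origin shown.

vertical leg: A = 26 × 190 = 4940.00, centroid at (13.00, 95.00).
horizontal leg: A = 120 × 36 = 4320.00, centroid at (86.00, 18.00).
ΣA = 9260.00 mm², ΣAx_c = 435740.00 mm³, ΣAy_c = 547060.00 mm³.
x_c = 435740.00/9260.00 = 47.06 mm; y_c = 547060.00/9260.00 = 59.08 mm.

x_c = 47.06 mm, y_c = 59.08 mm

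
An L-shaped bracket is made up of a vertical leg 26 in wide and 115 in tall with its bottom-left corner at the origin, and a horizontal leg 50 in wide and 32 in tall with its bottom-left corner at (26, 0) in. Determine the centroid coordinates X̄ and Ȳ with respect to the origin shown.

vertical leg: A = 26 × 115 = 2990.00, centroid at (13.00, 57.50).
horizontal leg: A = 50 × 32 = 1600.00, centroid at (51.00, 16.00).
ΣA = 4590.00 in²
ΣAX̄ = (2990.00)(13.00) + (1600.00)(51.00) = 120470.00 in³
ΣAȲ = (2990.00)(57.50) + (1600.00)(16.00) = 197525.00 in³
X̄ = 120470.00 / 4590.00 = 26.25 in
Ȳ = 197525.00 / 4590.00 = 43.03 in

X̄ = 26.25 in, Ȳ = 43.03 in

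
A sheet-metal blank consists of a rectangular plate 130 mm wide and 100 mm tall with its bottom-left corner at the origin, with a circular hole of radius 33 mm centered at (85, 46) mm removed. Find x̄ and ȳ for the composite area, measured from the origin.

x̄ = 57.86 mm, ȳ = 51.43 mm

plate: A = 130 × 100 = 13000.00, centroid at (65.00, 50.00).
hole: A = −π·33² = -3421.19, centroid at (85.00, 46.00).
ΣA = 9578.81 mm², ΣAx̄ = 554198.48 mm³, ΣAȳ = 492625.06 mm³.
x̄ = 554198.48/9578.81 = 57.86 mm; ȳ = 492625.06/9578.81 = 51.43 mm.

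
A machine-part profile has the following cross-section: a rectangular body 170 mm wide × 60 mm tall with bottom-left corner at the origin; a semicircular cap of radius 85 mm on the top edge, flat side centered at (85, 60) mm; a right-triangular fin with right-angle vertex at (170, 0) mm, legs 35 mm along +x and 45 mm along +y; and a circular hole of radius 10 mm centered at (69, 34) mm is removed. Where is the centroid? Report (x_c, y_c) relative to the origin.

rectangular body: A = 170 × 60 = 10200.00, centroid at (85.00, 30.00).
semicircular top: A = ½π·85² = 11349.00, centroid at (85.00, 96.08).
triangular fin: A = ½·35·45 = 787.50, centroid at (181.67, 15.00).
hole: A = −π·10² = -314.16, centroid at (69.00, 34.00).
ΣA = 22022.34 mm²
ΣAx_c = (10200.00)(85.00) + (11349.00)(85.00) + (787.50)(181.67) + (-314.16)(69.00) = 1953050.80 mm³
ΣAy_c = (10200.00)(30.00) + (11349.00)(96.08) + (787.50)(15.00) + (-314.16)(34.00) = 1397487.96 mm³
x_c = 1953050.80 / 22022.34 = 88.68 mm
y_c = 1397487.96 / 22022.34 = 63.46 mm

x_c = 88.68 mm, y_c = 63.46 mm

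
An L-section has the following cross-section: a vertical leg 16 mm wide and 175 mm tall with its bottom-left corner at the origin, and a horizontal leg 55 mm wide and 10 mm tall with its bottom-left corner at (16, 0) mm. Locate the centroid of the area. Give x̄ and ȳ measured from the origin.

vertical leg: A = 16 × 175 = 2800.00, centroid at (8.00, 87.50).
horizontal leg: A = 55 × 10 = 550.00, centroid at (43.50, 5.00).
ΣA = 3350.00 mm², ΣAx̄ = 46325.00 mm³, ΣAȳ = 247750.00 mm³.
x̄ = 46325.00/3350.00 = 13.83 mm; ȳ = 247750.00/3350.00 = 73.96 mm.

x̄ = 13.83 mm, ȳ = 73.96 mm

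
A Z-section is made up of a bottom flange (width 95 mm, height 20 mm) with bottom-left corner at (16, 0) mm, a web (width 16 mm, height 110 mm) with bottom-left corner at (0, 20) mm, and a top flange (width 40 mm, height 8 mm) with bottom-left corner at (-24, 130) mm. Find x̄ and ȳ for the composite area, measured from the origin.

bottom flange: A = 95 × 20 = 1900.00, centroid at (63.50, 10.00).
web: A = 16 × 110 = 1760.00, centroid at (8.00, 75.00).
top flange: A = 40 × 8 = 320.00, centroid at (-4.00, 134.00).
ΣA = 3980.00 mm², ΣAx̄ = 133450.00 mm³, ΣAȳ = 193880.00 mm³.
x̄ = 133450.00/3980.00 = 33.53 mm; ȳ = 193880.00/3980.00 = 48.71 mm.

x̄ = 33.53 mm, ȳ = 48.71 mm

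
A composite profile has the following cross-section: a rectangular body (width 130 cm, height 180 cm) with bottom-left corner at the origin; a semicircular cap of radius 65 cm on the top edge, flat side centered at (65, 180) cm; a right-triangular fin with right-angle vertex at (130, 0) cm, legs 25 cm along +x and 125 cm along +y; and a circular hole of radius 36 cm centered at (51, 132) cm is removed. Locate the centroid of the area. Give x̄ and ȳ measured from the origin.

Part | A | x̄ᵢ | ȳᵢ | A·x̄ᵢ | A·ȳᵢ
rectangular body | 23400.00 | 65.00 | 90.00 | 1521000.00 | 2106000.00
semicircular top | 6636.61 | 65.00 | 207.59 | 431379.94 | 1377673.94
triangular fin | 1562.50 | 138.33 | 41.67 | 216145.83 | 65104.17
hole | -4071.50 | 51.00 | 132.00 | -207646.71 | -537438.54
Σ | 27527.61 |  |  | 1960879.07 | 3011339.57
x̄ = 1960879.07 / 27527.61 = 71.23 cm
ȳ = 3011339.57 / 27527.61 = 109.39 cm

x̄ = 71.23 cm, ȳ = 109.39 cm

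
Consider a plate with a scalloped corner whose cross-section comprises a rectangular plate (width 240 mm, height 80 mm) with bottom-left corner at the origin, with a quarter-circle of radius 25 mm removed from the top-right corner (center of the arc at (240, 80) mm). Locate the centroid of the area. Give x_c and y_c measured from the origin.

x_c = 117.13 mm, y_c = 39.23 mm

plate: A = 240 × 80 = 19200.00, centroid at (120.00, 40.00).
removed quarter-circle: A = −¼π·25² = -490.87, centroid at (229.39, 69.39).
ΣA = 18709.13 mm²
ΣAx_c = (19200.00)(120.00) + (-490.87)(229.39) = 2191398.61 mm³
ΣAy_c = (19200.00)(40.00) + (-490.87)(69.39) = 733938.43 mm³
x_c = 2191398.61 / 18709.13 = 117.13 mm
y_c = 733938.43 / 18709.13 = 39.23 mm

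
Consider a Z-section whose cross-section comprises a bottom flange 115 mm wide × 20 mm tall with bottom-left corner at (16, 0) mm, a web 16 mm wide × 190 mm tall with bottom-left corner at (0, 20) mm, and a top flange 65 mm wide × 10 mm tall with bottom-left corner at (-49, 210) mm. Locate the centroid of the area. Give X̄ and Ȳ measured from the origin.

X̄ = 30.49 mm, Ȳ = 85.53 mm

Part | A | x̄ᵢ | ȳᵢ | A·x̄ᵢ | A·ȳᵢ
bottom flange | 2300.00 | 73.50 | 10.00 | 169050.00 | 23000.00
web | 3040.00 | 8.00 | 115.00 | 24320.00 | 349600.00
top flange | 650.00 | -16.50 | 215.00 | -10725.00 | 139750.00
Σ | 5990.00 |  |  | 182645.00 | 512350.00
X̄ = 182645.00 / 5990.00 = 30.49 mm
Ȳ = 512350.00 / 5990.00 = 85.53 mm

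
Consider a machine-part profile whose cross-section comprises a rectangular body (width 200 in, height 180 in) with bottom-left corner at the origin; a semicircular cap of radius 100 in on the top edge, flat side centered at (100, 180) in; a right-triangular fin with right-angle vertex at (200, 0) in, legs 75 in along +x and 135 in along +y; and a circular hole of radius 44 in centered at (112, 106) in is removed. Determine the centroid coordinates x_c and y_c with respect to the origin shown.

x_c = 111.04 in, y_c = 124.63 in

rectangular body: A = 200 × 180 = 36000.00, centroid at (100.00, 90.00).
semicircular top: A = ½π·100² = 15707.96, centroid at (100.00, 222.44).
triangular fin: A = ½·75·135 = 5062.50, centroid at (225.00, 45.00).
hole: A = −π·44² = -6082.12, centroid at (112.00, 106.00).
ΣA = 50688.34 in²
ΣAx_c = (36000.00)(100.00) + (15707.96)(100.00) + (5062.50)(225.00) + (-6082.12)(112.00) = 5628661.01 in³
ΣAy_c = (36000.00)(90.00) + (15707.96)(222.44) + (5062.50)(45.00) + (-6082.12)(106.00) = 6317207.48 in³
x_c = 5628661.01 / 50688.34 = 111.04 in
y_c = 6317207.48 / 50688.34 = 124.63 in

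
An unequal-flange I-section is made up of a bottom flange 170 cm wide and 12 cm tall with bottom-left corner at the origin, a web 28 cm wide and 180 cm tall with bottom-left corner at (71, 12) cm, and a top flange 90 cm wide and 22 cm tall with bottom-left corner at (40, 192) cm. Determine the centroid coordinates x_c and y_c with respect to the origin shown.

x_c = 85.00 cm, y_c = 102.46 cm

Part | A | x̄ᵢ | ȳᵢ | A·x̄ᵢ | A·ȳᵢ
bottom flange | 2040.00 | 85.00 | 6.00 | 173400.00 | 12240.00
web | 5040.00 | 85.00 | 102.00 | 428400.00 | 514080.00
top flange | 1980.00 | 85.00 | 203.00 | 168300.00 | 401940.00
Σ | 9060.00 |  |  | 770100.00 | 928260.00
x_c = 770100.00 / 9060.00 = 85.00 cm
y_c = 928260.00 / 9060.00 = 102.46 cm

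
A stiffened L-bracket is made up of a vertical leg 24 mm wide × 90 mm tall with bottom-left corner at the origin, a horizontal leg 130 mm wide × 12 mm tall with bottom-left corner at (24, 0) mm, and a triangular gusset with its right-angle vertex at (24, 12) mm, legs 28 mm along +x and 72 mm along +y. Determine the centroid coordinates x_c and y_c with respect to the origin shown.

Part | A | x̄ᵢ | ȳᵢ | A·x̄ᵢ | A·ȳᵢ
vertical leg | 2160.00 | 12.00 | 45.00 | 25920.00 | 97200.00
horizontal leg | 1560.00 | 89.00 | 6.00 | 138840.00 | 9360.00
gusset | 1008.00 | 33.33 | 36.00 | 33600.00 | 36288.00
Σ | 4728.00 |  |  | 198360.00 | 142848.00
x_c = 198360.00 / 4728.00 = 41.95 mm
y_c = 142848.00 / 4728.00 = 30.21 mm

x_c = 41.95 mm, y_c = 30.21 mm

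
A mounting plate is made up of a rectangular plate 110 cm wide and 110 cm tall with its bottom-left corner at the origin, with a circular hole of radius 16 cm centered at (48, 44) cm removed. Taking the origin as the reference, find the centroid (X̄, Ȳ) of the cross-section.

plate: A = 110 × 110 = 12100.00, centroid at (55.00, 55.00).
hole: A = −π·16² = -804.25, centroid at (48.00, 44.00).
ΣA = 11295.75 cm²
ΣAX̄ = (12100.00)(55.00) + (-804.25)(48.00) = 626896.11 cm³
ΣAȲ = (12100.00)(55.00) + (-804.25)(44.00) = 630113.10 cm³
X̄ = 626896.11 / 11295.75 = 55.50 cm
Ȳ = 630113.10 / 11295.75 = 55.78 cm

X̄ = 55.50 cm, Ȳ = 55.78 cm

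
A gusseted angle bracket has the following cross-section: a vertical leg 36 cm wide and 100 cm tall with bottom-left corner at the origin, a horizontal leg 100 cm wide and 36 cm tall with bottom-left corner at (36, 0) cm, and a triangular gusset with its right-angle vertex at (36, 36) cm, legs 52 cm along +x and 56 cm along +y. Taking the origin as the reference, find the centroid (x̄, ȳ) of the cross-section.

x̄ = 52.22 cm, ȳ = 37.48 cm

vertical leg: A = 36 × 100 = 3600.00, centroid at (18.00, 50.00).
horizontal leg: A = 100 × 36 = 3600.00, centroid at (86.00, 18.00).
gusset: A = ½·52·56 = 1456.00, centroid at (53.33, 54.67).
ΣA = 8656.00 cm², ΣAx̄ = 452053.33 cm³, ΣAȳ = 324394.67 cm³.
x̄ = 452053.33/8656.00 = 52.22 cm; ȳ = 324394.67/8656.00 = 37.48 cm.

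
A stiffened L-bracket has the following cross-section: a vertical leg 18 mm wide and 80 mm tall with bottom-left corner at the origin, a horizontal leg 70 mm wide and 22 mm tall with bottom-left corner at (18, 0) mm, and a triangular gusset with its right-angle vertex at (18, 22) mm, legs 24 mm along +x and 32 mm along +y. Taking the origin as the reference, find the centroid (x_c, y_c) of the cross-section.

vertical leg: A = 18 × 80 = 1440.00, centroid at (9.00, 40.00).
horizontal leg: A = 70 × 22 = 1540.00, centroid at (53.00, 11.00).
gusset: A = ½·24·32 = 384.00, centroid at (26.00, 32.67).
ΣA = 3364.00 mm², ΣAx_c = 104564.00 mm³, ΣAy_c = 87084.00 mm³.
x_c = 104564.00/3364.00 = 31.08 mm; y_c = 87084.00/3364.00 = 25.89 mm.

x_c = 31.08 mm, y_c = 25.89 mm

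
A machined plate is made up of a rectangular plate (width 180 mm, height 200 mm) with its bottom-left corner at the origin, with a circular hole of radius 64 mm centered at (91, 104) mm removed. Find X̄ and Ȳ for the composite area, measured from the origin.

plate: A = 180 × 200 = 36000.00, centroid at (90.00, 100.00).
hole: A = −π·64² = -12867.96, centroid at (91.00, 104.00).
ΣA = 23132.04 mm²
ΣAX̄ = (36000.00)(90.00) + (-12867.96)(91.00) = 2069015.32 mm³
ΣAȲ = (36000.00)(100.00) + (-12867.96)(104.00) = 2261731.80 mm³
X̄ = 2069015.32 / 23132.04 = 89.44 mm
Ȳ = 2261731.80 / 23132.04 = 97.77 mm

X̄ = 89.44 mm, Ȳ = 97.77 mm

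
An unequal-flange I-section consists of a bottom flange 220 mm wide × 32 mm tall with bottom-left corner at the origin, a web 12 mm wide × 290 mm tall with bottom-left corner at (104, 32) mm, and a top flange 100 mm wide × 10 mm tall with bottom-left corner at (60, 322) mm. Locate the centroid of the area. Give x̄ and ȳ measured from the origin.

x̄ = 110.00 mm, ȳ = 91.63 mm

Part | A | x̄ᵢ | ȳᵢ | A·x̄ᵢ | A·ȳᵢ
bottom flange | 7040.00 | 110.00 | 16.00 | 774400.00 | 112640.00
web | 3480.00 | 110.00 | 177.00 | 382800.00 | 615960.00
top flange | 1000.00 | 110.00 | 327.00 | 110000.00 | 327000.00
Σ | 11520.00 |  |  | 1267200.00 | 1055600.00
x̄ = 1267200.00 / 11520.00 = 110.00 mm
ȳ = 1055600.00 / 11520.00 = 91.63 mm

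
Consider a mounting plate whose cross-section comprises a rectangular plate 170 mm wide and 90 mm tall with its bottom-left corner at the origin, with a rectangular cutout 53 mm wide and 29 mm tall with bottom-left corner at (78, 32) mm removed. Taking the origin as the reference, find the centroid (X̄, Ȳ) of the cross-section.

plate: A = 170 × 90 = 15300.00, centroid at (85.00, 45.00).
hole: A = −(53 × 29) = -1537.00, centroid at (104.50, 46.50).
ΣA = 13763.00 mm², ΣAX̄ = 1139883.50 mm³, ΣAȲ = 617029.50 mm³.
X̄ = 1139883.50/13763.00 = 82.82 mm; Ȳ = 617029.50/13763.00 = 44.83 mm.

X̄ = 82.82 mm, Ȳ = 44.83 mm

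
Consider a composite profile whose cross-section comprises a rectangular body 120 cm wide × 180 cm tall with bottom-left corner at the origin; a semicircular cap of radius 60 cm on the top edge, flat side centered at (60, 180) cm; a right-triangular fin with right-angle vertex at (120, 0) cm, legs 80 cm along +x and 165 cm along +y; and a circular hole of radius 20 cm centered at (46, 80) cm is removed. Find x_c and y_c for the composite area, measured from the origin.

Part | A | x̄ᵢ | ȳᵢ | A·x̄ᵢ | A·ȳᵢ
rectangular body | 21600.00 | 60.00 | 90.00 | 1296000.00 | 1944000.00
semicircular top | 5654.87 | 60.00 | 205.46 | 339292.01 | 1161876.02
triangular fin | 6600.00 | 146.67 | 55.00 | 968000.00 | 363000.00
hole | -1256.64 | 46.00 | 80.00 | -57805.30 | -100530.96
Σ | 32598.23 |  |  | 2545486.70 | 3368345.05
x_c = 2545486.70 / 32598.23 = 78.09 cm
y_c = 3368345.05 / 32598.23 = 103.33 cm

x_c = 78.09 cm, y_c = 103.33 cm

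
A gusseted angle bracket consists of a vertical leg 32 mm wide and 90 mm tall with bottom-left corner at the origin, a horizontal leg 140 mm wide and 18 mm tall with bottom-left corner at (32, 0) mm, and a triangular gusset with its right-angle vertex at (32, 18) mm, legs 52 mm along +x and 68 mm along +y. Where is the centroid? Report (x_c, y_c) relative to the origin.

vertical leg: A = 32 × 90 = 2880.00, centroid at (16.00, 45.00).
horizontal leg: A = 140 × 18 = 2520.00, centroid at (102.00, 9.00).
gusset: A = ½·52·68 = 1768.00, centroid at (49.33, 40.67).
ΣA = 7168.00 mm²
ΣAx_c = (2880.00)(16.00) + (2520.00)(102.00) + (1768.00)(49.33) = 390341.33 mm³
ΣAy_c = (2880.00)(45.00) + (2520.00)(9.00) + (1768.00)(40.67) = 224178.67 mm³
x_c = 390341.33 / 7168.00 = 54.46 mm
y_c = 224178.67 / 7168.00 = 31.27 mm

x_c = 54.46 mm, y_c = 31.27 mm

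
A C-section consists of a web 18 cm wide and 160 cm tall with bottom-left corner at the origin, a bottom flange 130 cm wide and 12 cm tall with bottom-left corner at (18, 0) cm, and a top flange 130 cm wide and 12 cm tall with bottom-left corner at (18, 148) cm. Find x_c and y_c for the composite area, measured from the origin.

x_c = 47.48 cm, y_c = 80.00 cm

web: A = 18 × 160 = 2880.00, centroid at (9.00, 80.00).
bottom flange: A = 130 × 12 = 1560.00, centroid at (83.00, 6.00).
top flange: A = 130 × 12 = 1560.00, centroid at (83.00, 154.00).
ΣA = 6000.00 cm², ΣAx_c = 284880.00 cm³, ΣAy_c = 480000.00 cm³.
x_c = 284880.00/6000.00 = 47.48 cm; y_c = 480000.00/6000.00 = 80.00 cm.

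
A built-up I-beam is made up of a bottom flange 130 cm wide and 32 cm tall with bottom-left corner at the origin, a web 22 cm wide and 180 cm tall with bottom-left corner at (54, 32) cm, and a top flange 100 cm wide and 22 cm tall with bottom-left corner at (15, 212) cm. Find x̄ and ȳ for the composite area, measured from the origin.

x̄ = 65.00 cm, ȳ = 100.80 cm

Part | A | x̄ᵢ | ȳᵢ | A·x̄ᵢ | A·ȳᵢ
bottom flange | 4160.00 | 65.00 | 16.00 | 270400.00 | 66560.00
web | 3960.00 | 65.00 | 122.00 | 257400.00 | 483120.00
top flange | 2200.00 | 65.00 | 223.00 | 143000.00 | 490600.00
Σ | 10320.00 |  |  | 670800.00 | 1040280.00
x̄ = 670800.00 / 10320.00 = 65.00 cm
ȳ = 1040280.00 / 10320.00 = 100.80 cm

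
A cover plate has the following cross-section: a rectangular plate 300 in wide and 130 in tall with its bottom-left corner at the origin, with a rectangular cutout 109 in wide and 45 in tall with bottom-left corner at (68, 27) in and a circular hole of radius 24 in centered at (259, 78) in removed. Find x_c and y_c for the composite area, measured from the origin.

plate: A = 300 × 130 = 39000.00, centroid at (150.00, 65.00).
hole 1: A = −(109 × 45) = -4905.00, centroid at (122.50, 49.50).
hole 2: A = −π·24² = -1809.56, centroid at (259.00, 78.00).
ΣA = 32285.44 in², ΣAx_c = 4780462.14 in³, ΣAy_c = 2151057.03 in³.
x_c = 4780462.14/32285.44 = 148.07 in; y_c = 2151057.03/32285.44 = 66.63 in.

x_c = 148.07 in, y_c = 66.63 in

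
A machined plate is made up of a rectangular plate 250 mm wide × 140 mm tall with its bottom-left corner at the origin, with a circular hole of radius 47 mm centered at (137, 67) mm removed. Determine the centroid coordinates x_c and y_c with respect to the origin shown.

plate: A = 250 × 140 = 35000.00, centroid at (125.00, 70.00).
hole: A = −π·47² = -6939.78, centroid at (137.00, 67.00).
ΣA = 28060.22 mm², ΣAx_c = 3424250.39 mm³, ΣAy_c = 1985034.86 mm³.
x_c = 3424250.39/28060.22 = 122.03 mm; y_c = 1985034.86/28060.22 = 70.74 mm.

x_c = 122.03 mm, y_c = 70.74 mm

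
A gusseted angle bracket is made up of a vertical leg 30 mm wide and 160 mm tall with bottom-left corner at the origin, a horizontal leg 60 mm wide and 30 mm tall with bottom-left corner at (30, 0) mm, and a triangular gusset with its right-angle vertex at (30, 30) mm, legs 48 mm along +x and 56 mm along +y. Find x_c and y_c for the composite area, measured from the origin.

x_c = 30.44 mm, y_c = 59.97 mm

Part | A | x̄ᵢ | ȳᵢ | A·x̄ᵢ | A·ȳᵢ
vertical leg | 4800.00 | 15.00 | 80.00 | 72000.00 | 384000.00
horizontal leg | 1800.00 | 60.00 | 15.00 | 108000.00 | 27000.00
gusset | 1344.00 | 46.00 | 48.67 | 61824.00 | 65408.00
Σ | 7944.00 |  |  | 241824.00 | 476408.00
x_c = 241824.00 / 7944.00 = 30.44 mm
y_c = 476408.00 / 7944.00 = 59.97 mm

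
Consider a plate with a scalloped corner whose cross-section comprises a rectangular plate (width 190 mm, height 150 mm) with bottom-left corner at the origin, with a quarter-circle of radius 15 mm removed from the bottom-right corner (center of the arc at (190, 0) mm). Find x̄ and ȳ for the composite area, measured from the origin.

plate: A = 190 × 150 = 28500.00, centroid at (95.00, 75.00).
removed quarter-circle: A = −¼π·15² = -176.71, centroid at (183.63, 6.37).
ΣA = 28323.29 mm², ΣAx̄ = 2675049.23 mm³, ΣAȳ = 2136375.00 mm³.
x̄ = 2675049.23/28323.29 = 94.45 mm; ȳ = 2136375.00/28323.29 = 75.43 mm.

x̄ = 94.45 mm, ȳ = 75.43 mm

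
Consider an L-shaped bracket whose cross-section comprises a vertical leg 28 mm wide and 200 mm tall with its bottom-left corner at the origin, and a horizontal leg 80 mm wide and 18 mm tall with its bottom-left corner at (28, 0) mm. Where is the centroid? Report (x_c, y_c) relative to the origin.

Part | A | x̄ᵢ | ȳᵢ | A·x̄ᵢ | A·ȳᵢ
vertical leg | 5600.00 | 14.00 | 100.00 | 78400.00 | 560000.00
horizontal leg | 1440.00 | 68.00 | 9.00 | 97920.00 | 12960.00
Σ | 7040.00 |  |  | 176320.00 | 572960.00
x_c = 176320.00 / 7040.00 = 25.05 mm
y_c = 572960.00 / 7040.00 = 81.39 mm

x_c = 25.05 mm, y_c = 81.39 mm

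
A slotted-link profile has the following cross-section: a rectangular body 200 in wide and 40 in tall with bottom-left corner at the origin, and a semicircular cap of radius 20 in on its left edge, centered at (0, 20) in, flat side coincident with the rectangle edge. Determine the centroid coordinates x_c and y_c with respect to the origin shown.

rectangular body: A = 200 × 40 = 8000.00, centroid at (100.00, 20.00).
semicircular end: A = ½π·20² = 628.32, centroid at (-8.49, 20.00).
ΣA = 8628.32 in²
ΣAx_c = (8000.00)(100.00) + (628.32)(-8.49) = 794666.67 in³
ΣAy_c = (8000.00)(20.00) + (628.32)(20.00) = 172566.37 in³
x_c = 794666.67 / 8628.32 = 92.10 in
y_c = 172566.37 / 8628.32 = 20.00 in

x_c = 92.10 in, y_c = 20.00 in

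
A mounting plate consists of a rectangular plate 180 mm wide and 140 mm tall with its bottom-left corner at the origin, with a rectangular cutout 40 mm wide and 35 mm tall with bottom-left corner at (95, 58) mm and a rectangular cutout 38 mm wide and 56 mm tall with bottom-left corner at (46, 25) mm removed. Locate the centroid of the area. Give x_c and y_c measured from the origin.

plate: A = 180 × 140 = 25200.00, centroid at (90.00, 70.00).
hole 1: A = −(40 × 35) = -1400.00, centroid at (115.00, 75.50).
hole 2: A = −(38 × 56) = -2128.00, centroid at (65.00, 53.00).
ΣA = 21672.00 mm², ΣAx_c = 1968680.00 mm³, ΣAy_c = 1545516.00 mm³.
x_c = 1968680.00/21672.00 = 90.84 mm; y_c = 1545516.00/21672.00 = 71.31 mm.

x_c = 90.84 mm, y_c = 71.31 mm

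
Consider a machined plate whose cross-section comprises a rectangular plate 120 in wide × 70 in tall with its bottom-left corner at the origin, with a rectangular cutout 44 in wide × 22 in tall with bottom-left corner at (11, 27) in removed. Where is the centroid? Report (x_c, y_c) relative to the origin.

Part | A | x̄ᵢ | ȳᵢ | A·x̄ᵢ | A·ȳᵢ
plate | 8400.00 | 60.00 | 35.00 | 504000.00 | 294000.00
hole | -968.00 | 33.00 | 38.00 | -31944.00 | -36784.00
Σ | 7432.00 |  |  | 472056.00 | 257216.00
x_c = 472056.00 / 7432.00 = 63.52 in
y_c = 257216.00 / 7432.00 = 34.61 in

x_c = 63.52 in, y_c = 34.61 in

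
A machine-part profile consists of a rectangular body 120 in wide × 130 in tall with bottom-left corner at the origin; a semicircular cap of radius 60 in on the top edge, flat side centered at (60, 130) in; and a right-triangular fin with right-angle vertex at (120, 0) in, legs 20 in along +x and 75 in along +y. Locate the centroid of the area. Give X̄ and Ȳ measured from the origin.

rectangular body: A = 120 × 130 = 15600.00, centroid at (60.00, 65.00).
semicircular top: A = ½π·60² = 5654.87, centroid at (60.00, 155.46).
triangular fin: A = ½·20·75 = 750.00, centroid at (126.67, 25.00).
ΣA = 22004.87 in², ΣAX̄ = 1370292.01 in³, ΣAȲ = 1911882.68 in³.
X̄ = 1370292.01/22004.87 = 62.27 in; Ȳ = 1911882.68/22004.87 = 86.88 in.

X̄ = 62.27 in, Ȳ = 86.88 in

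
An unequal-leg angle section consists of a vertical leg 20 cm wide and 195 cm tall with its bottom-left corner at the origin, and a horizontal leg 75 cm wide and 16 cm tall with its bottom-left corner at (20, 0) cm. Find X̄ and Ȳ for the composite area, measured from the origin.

vertical leg: A = 20 × 195 = 3900.00, centroid at (10.00, 97.50).
horizontal leg: A = 75 × 16 = 1200.00, centroid at (57.50, 8.00).
ΣA = 5100.00 cm²
ΣAX̄ = (3900.00)(10.00) + (1200.00)(57.50) = 108000.00 cm³
ΣAȲ = (3900.00)(97.50) + (1200.00)(8.00) = 389850.00 cm³
X̄ = 108000.00 / 5100.00 = 21.18 cm
Ȳ = 389850.00 / 5100.00 = 76.44 cm

X̄ = 21.18 cm, Ȳ = 76.44 cm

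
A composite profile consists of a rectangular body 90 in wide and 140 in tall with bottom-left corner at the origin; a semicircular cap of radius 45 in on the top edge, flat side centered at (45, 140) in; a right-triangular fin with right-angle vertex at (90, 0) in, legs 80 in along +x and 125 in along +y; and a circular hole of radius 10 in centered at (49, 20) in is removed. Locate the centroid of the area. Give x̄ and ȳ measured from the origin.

x̄ = 62.45 in, ȳ = 77.69 in

rectangular body: A = 90 × 140 = 12600.00, centroid at (45.00, 70.00).
semicircular top: A = ½π·45² = 3180.86, centroid at (45.00, 159.10).
triangular fin: A = ½·80·125 = 5000.00, centroid at (116.67, 41.67).
hole: A = −π·10² = -314.16, centroid at (49.00, 20.00).
ΣA = 20466.70 in², ΣAx̄ = 1278078.34 in³, ΣAȳ = 1590120.91 in³.
x̄ = 1278078.34/20466.70 = 62.45 in; ȳ = 1590120.91/20466.70 = 77.69 in.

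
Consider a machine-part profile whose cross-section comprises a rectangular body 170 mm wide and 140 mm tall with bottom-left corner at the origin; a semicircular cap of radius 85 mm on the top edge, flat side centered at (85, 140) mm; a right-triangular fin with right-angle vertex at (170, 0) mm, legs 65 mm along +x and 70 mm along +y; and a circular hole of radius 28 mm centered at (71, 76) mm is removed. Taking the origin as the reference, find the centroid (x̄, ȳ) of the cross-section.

rectangular body: A = 170 × 140 = 23800.00, centroid at (85.00, 70.00).
semicircular top: A = ½π·85² = 11349.00, centroid at (85.00, 176.08).
triangular fin: A = ½·65·70 = 2275.00, centroid at (191.67, 23.33).
hole: A = −π·28² = -2463.01, centroid at (71.00, 76.00).
ΣA = 34960.99 mm², ΣAx̄ = 3248833.35 mm³, ΣAȳ = 3530171.83 mm³.
x̄ = 3248833.35/34960.99 = 92.93 mm; ȳ = 3530171.83/34960.99 = 100.97 mm.

x̄ = 92.93 mm, ȳ = 100.97 mm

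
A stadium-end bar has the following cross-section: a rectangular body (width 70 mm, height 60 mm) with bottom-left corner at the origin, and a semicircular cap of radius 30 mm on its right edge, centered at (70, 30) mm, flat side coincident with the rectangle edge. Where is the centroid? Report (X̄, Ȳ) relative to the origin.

X̄ = 47.02 mm, Ȳ = 30.00 mm

rectangular body: A = 70 × 60 = 4200.00, centroid at (35.00, 30.00).
semicircular end: A = ½π·30² = 1413.72, centroid at (82.73, 30.00).
ΣA = 5613.72 mm²
ΣAX̄ = (4200.00)(35.00) + (1413.72)(82.73) = 263960.17 mm³
ΣAȲ = (4200.00)(30.00) + (1413.72)(30.00) = 168411.50 mm³
X̄ = 263960.17 / 5613.72 = 47.02 mm
Ȳ = 168411.50 / 5613.72 = 30.00 mm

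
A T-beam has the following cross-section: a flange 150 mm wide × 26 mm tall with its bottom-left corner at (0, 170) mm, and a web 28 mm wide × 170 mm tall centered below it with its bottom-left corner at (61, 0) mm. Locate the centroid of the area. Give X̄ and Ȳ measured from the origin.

Part | A | x̄ᵢ | ȳᵢ | A·x̄ᵢ | A·ȳᵢ
web | 4760.00 | 75.00 | 85.00 | 357000.00 | 404600.00
flange | 3900.00 | 75.00 | 183.00 | 292500.00 | 713700.00
Σ | 8660.00 |  |  | 649500.00 | 1118300.00
X̄ = 649500.00 / 8660.00 = 75.00 mm
Ȳ = 1118300.00 / 8660.00 = 129.13 mm

X̄ = 75.00 mm, Ȳ = 129.13 mm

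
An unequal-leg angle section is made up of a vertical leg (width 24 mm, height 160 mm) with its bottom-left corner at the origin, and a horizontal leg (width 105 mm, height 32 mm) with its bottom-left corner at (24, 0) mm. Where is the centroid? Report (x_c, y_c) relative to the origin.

Part | A | x̄ᵢ | ȳᵢ | A·x̄ᵢ | A·ȳᵢ
vertical leg | 3840.00 | 12.00 | 80.00 | 46080.00 | 307200.00
horizontal leg | 3360.00 | 76.50 | 16.00 | 257040.00 | 53760.00
Σ | 7200.00 |  |  | 303120.00 | 360960.00
x_c = 303120.00 / 7200.00 = 42.10 mm
y_c = 360960.00 / 7200.00 = 50.13 mm

x_c = 42.10 mm, y_c = 50.13 mm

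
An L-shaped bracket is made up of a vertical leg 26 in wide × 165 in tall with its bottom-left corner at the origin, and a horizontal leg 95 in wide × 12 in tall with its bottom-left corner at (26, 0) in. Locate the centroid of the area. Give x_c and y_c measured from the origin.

vertical leg: A = 26 × 165 = 4290.00, centroid at (13.00, 82.50).
horizontal leg: A = 95 × 12 = 1140.00, centroid at (73.50, 6.00).
ΣA = 5430.00 in², ΣAx_c = 139560.00 in³, ΣAy_c = 360765.00 in³.
x_c = 139560.00/5430.00 = 25.70 in; y_c = 360765.00/5430.00 = 66.44 in.

x_c = 25.70 in, y_c = 66.44 in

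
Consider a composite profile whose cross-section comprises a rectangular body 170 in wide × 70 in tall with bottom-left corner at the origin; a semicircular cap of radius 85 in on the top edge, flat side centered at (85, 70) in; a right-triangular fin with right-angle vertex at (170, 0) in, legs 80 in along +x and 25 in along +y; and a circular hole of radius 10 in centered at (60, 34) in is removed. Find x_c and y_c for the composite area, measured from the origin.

x_c = 89.99 in, y_c = 67.60 in

rectangular body: A = 170 × 70 = 11900.00, centroid at (85.00, 35.00).
semicircular top: A = ½π·85² = 11349.00, centroid at (85.00, 106.08).
triangular fin: A = ½·80·25 = 1000.00, centroid at (196.67, 8.33).
hole: A = −π·10² = -314.16, centroid at (60.00, 34.00).
ΣA = 23934.84 in²
ΣAx_c = (11900.00)(85.00) + (11349.00)(85.00) + (1000.00)(196.67) + (-314.16)(60.00) = 2153982.40 in³
ΣAy_c = (11900.00)(35.00) + (11349.00)(106.08) + (1000.00)(8.33) + (-314.16)(34.00) = 1617998.83 in³
x_c = 2153982.40 / 23934.84 = 89.99 in
y_c = 1617998.83 / 23934.84 = 67.60 in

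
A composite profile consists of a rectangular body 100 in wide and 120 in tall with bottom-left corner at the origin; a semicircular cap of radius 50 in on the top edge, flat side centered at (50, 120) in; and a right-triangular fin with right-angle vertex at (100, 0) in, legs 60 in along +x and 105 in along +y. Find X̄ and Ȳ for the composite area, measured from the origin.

Part | A | x̄ᵢ | ȳᵢ | A·x̄ᵢ | A·ȳᵢ
rectangular body | 12000.00 | 50.00 | 60.00 | 600000.00 | 720000.00
semicircular top | 3926.99 | 50.00 | 141.22 | 196349.54 | 554572.23
triangular fin | 3150.00 | 120.00 | 35.00 | 378000.00 | 110250.00
Σ | 19076.99 |  |  | 1174349.54 | 1384822.23
X̄ = 1174349.54 / 19076.99 = 61.56 in
Ȳ = 1384822.23 / 19076.99 = 72.59 in

X̄ = 61.56 in, Ȳ = 72.59 in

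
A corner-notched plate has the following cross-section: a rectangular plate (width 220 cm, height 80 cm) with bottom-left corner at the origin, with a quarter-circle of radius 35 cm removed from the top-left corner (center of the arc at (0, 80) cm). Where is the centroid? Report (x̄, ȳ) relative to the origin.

x̄ = 115.50 cm, ȳ = 38.55 cm

Part | A | x̄ᵢ | ȳᵢ | A·x̄ᵢ | A·ȳᵢ
plate | 17600.00 | 110.00 | 40.00 | 1936000.00 | 704000.00
removed quarter-circle | -962.11 | 14.85 | 65.15 | -14291.67 | -62677.35
Σ | 16637.89 |  |  | 1921708.33 | 641322.65
x̄ = 1921708.33 / 16637.89 = 115.50 cm
ȳ = 641322.65 / 16637.89 = 38.55 cm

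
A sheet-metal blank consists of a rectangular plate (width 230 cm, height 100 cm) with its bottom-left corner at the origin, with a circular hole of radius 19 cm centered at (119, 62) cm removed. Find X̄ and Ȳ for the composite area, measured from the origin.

plate: A = 230 × 100 = 23000.00, centroid at (115.00, 50.00).
hole: A = −π·19² = -1134.11, centroid at (119.00, 62.00).
ΣA = 21865.89 cm²
ΣAX̄ = (23000.00)(115.00) + (-1134.11)(119.00) = 2510040.32 cm³
ΣAȲ = (23000.00)(50.00) + (-1134.11)(62.00) = 1079684.87 cm³
X̄ = 2510040.32 / 21865.89 = 114.79 cm
Ȳ = 1079684.87 / 21865.89 = 49.38 cm

X̄ = 114.79 cm, Ȳ = 49.38 cm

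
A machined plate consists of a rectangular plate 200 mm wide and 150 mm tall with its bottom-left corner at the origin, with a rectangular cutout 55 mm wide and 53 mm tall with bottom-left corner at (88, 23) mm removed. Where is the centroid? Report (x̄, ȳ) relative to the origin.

x̄ = 98.33 mm, ȳ = 77.74 mm

plate: A = 200 × 150 = 30000.00, centroid at (100.00, 75.00).
hole: A = −(55 × 53) = -2915.00, centroid at (115.50, 49.50).
ΣA = 27085.00 mm², ΣAx̄ = 2663317.50 mm³, ΣAȳ = 2105707.50 mm³.
x̄ = 2663317.50/27085.00 = 98.33 mm; ȳ = 2105707.50/27085.00 = 77.74 mm.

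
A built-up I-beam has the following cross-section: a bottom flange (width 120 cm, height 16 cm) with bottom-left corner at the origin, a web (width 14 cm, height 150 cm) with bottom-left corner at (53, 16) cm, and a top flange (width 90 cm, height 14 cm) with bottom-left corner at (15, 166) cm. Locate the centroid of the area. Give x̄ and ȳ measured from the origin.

x̄ = 60.00 cm, ȳ = 80.39 cm

bottom flange: A = 120 × 16 = 1920.00, centroid at (60.00, 8.00).
web: A = 14 × 150 = 2100.00, centroid at (60.00, 91.00).
top flange: A = 90 × 14 = 1260.00, centroid at (60.00, 173.00).
ΣA = 5280.00 cm², ΣAx̄ = 316800.00 cm³, ΣAȳ = 424440.00 cm³.
x̄ = 316800.00/5280.00 = 60.00 cm; ȳ = 424440.00/5280.00 = 80.39 cm.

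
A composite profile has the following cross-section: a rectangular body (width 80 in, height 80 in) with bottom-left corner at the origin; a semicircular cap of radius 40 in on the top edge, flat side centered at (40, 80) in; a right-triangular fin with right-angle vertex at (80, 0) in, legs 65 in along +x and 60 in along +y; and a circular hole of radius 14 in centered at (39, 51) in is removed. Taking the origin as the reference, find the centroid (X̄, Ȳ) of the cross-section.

Part | A | x̄ᵢ | ȳᵢ | A·x̄ᵢ | A·ȳᵢ
rectangular body | 6400.00 | 40.00 | 40.00 | 256000.00 | 256000.00
semicircular top | 2513.27 | 40.00 | 96.98 | 100530.96 | 243728.60
triangular fin | 1950.00 | 101.67 | 20.00 | 198250.00 | 39000.00
hole | -615.75 | 39.00 | 51.00 | -24014.33 | -31403.36
Σ | 10247.52 |  |  | 530766.63 | 507325.24
X̄ = 530766.63 / 10247.52 = 51.79 in
Ȳ = 507325.24 / 10247.52 = 49.51 in

X̄ = 51.79 in, Ȳ = 49.51 in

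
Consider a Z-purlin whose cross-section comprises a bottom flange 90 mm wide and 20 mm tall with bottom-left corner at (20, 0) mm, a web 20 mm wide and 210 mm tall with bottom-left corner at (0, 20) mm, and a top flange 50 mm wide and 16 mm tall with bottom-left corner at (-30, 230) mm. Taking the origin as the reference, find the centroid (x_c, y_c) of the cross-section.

Part | A | x̄ᵢ | ȳᵢ | A·x̄ᵢ | A·ȳᵢ
bottom flange | 1800.00 | 65.00 | 10.00 | 117000.00 | 18000.00
web | 4200.00 | 10.00 | 125.00 | 42000.00 | 525000.00
top flange | 800.00 | -5.00 | 238.00 | -4000.00 | 190400.00
Σ | 6800.00 |  |  | 155000.00 | 733400.00
x_c = 155000.00 / 6800.00 = 22.79 mm
y_c = 733400.00 / 6800.00 = 107.85 mm

x_c = 22.79 mm, y_c = 107.85 mm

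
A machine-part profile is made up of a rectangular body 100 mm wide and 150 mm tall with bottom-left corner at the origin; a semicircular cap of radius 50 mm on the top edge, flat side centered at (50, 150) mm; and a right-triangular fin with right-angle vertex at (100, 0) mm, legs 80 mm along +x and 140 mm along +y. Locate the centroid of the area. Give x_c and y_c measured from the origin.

Part | A | x̄ᵢ | ȳᵢ | A·x̄ᵢ | A·ȳᵢ
rectangular body | 15000.00 | 50.00 | 75.00 | 750000.00 | 1125000.00
semicircular top | 3926.99 | 50.00 | 171.22 | 196349.54 | 672381.96
triangular fin | 5600.00 | 126.67 | 46.67 | 709333.33 | 261333.33
Σ | 24526.99 |  |  | 1655682.87 | 2058715.29
x_c = 1655682.87 / 24526.99 = 67.50 mm
y_c = 2058715.29 / 24526.99 = 83.94 mm

x_c = 67.50 mm, y_c = 83.94 mm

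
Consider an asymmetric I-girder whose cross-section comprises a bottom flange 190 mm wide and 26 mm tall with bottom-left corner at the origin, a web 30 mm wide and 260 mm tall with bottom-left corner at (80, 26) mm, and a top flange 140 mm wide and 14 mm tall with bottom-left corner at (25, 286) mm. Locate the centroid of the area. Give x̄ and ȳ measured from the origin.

x̄ = 95.00 mm, ȳ = 126.21 mm

Part | A | x̄ᵢ | ȳᵢ | A·x̄ᵢ | A·ȳᵢ
bottom flange | 4940.00 | 95.00 | 13.00 | 469300.00 | 64220.00
web | 7800.00 | 95.00 | 156.00 | 741000.00 | 1216800.00
top flange | 1960.00 | 95.00 | 293.00 | 186200.00 | 574280.00
Σ | 14700.00 |  |  | 1396500.00 | 1855300.00
x̄ = 1396500.00 / 14700.00 = 95.00 mm
ȳ = 1855300.00 / 14700.00 = 126.21 mm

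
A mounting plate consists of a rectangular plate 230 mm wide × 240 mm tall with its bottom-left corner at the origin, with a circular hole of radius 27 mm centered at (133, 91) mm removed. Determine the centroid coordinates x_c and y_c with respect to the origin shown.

Part | A | x̄ᵢ | ȳᵢ | A·x̄ᵢ | A·ȳᵢ
plate | 55200.00 | 115.00 | 120.00 | 6348000.00 | 6624000.00
hole | -2290.22 | 133.00 | 91.00 | -304599.40 | -208410.12
Σ | 52909.78 |  |  | 6043400.60 | 6415589.88
x_c = 6043400.60 / 52909.78 = 114.22 mm
y_c = 6415589.88 / 52909.78 = 121.26 mm

x_c = 114.22 mm, y_c = 121.26 mm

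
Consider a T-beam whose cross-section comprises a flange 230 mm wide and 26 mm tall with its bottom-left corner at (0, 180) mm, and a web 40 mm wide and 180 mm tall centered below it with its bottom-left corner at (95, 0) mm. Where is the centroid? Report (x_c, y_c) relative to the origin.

web: A = 40 × 180 = 7200.00, centroid at (115.00, 90.00).
flange: A = 230 × 26 = 5980.00, centroid at (115.00, 193.00).
ΣA = 13180.00 mm²
ΣAx_c = (7200.00)(115.00) + (5980.00)(115.00) = 1515700.00 mm³
ΣAy_c = (7200.00)(90.00) + (5980.00)(193.00) = 1802140.00 mm³
x_c = 1515700.00 / 13180.00 = 115.00 mm
y_c = 1802140.00 / 13180.00 = 136.73 mm

x_c = 115.00 mm, y_c = 136.73 mm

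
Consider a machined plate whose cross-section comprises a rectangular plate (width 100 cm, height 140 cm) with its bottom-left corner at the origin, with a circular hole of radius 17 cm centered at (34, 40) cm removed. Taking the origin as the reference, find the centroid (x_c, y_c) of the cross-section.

plate: A = 100 × 140 = 14000.00, centroid at (50.00, 70.00).
hole: A = −π·17² = -907.92, centroid at (34.00, 40.00).
ΣA = 13092.08 cm²
ΣAx_c = (14000.00)(50.00) + (-907.92)(34.00) = 669130.71 cm³
ΣAy_c = (14000.00)(70.00) + (-907.92)(40.00) = 943683.19 cm³
x_c = 669130.71 / 13092.08 = 51.11 cm
y_c = 943683.19 / 13092.08 = 72.08 cm

x_c = 51.11 cm, y_c = 72.08 cm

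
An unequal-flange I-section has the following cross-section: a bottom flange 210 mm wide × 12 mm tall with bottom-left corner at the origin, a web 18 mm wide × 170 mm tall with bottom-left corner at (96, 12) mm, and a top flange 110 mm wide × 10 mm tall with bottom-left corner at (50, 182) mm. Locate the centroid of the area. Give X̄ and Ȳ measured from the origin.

X̄ = 105.00 mm, Ȳ = 77.49 mm

bottom flange: A = 210 × 12 = 2520.00, centroid at (105.00, 6.00).
web: A = 18 × 170 = 3060.00, centroid at (105.00, 97.00).
top flange: A = 110 × 10 = 1100.00, centroid at (105.00, 187.00).
ΣA = 6680.00 mm²
ΣAX̄ = (2520.00)(105.00) + (3060.00)(105.00) + (1100.00)(105.00) = 701400.00 mm³
ΣAȲ = (2520.00)(6.00) + (3060.00)(97.00) + (1100.00)(187.00) = 517640.00 mm³
X̄ = 701400.00 / 6680.00 = 105.00 mm
Ȳ = 517640.00 / 6680.00 = 77.49 mm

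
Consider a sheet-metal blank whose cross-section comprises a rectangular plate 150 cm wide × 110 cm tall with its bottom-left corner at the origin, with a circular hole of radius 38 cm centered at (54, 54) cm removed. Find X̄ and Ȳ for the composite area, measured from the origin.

plate: A = 150 × 110 = 16500.00, centroid at (75.00, 55.00).
hole: A = −π·38² = -4536.46, centroid at (54.00, 54.00).
ΣA = 11963.54 cm²
ΣAX̄ = (16500.00)(75.00) + (-4536.46)(54.00) = 992531.17 cm³
ΣAȲ = (16500.00)(55.00) + (-4536.46)(54.00) = 662531.17 cm³
X̄ = 992531.17 / 11963.54 = 82.96 cm
Ȳ = 662531.17 / 11963.54 = 55.38 cm

X̄ = 82.96 cm, Ȳ = 55.38 cm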